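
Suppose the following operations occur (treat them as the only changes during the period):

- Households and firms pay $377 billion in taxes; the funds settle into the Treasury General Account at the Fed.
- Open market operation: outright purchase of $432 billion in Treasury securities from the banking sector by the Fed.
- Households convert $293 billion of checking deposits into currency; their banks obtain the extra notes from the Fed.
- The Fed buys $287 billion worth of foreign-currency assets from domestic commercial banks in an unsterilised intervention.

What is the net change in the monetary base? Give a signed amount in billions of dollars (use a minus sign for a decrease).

+$342 billion

Government account inflow $377 billion: reserves shift to a non-base liability → −$377B.
OMO purchase (from banks) $432 billion: Fed balance sheet expands → +$432B.
Currency withdrawal $293 billion: just a shift between currency and reserves — both are base money → 0.
FX purchase $287 billion: Fed balance sheet expands → +$287B.
Net: −377 + 432 + 0 + 287 = +$342 billion.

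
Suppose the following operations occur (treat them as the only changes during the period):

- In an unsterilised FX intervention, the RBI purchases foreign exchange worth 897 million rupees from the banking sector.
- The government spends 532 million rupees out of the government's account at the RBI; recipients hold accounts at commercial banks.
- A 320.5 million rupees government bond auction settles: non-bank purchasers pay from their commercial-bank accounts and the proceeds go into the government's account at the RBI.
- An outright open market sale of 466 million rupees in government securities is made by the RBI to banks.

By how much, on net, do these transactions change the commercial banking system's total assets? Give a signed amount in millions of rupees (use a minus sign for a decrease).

RBI balance sheet:
  Assets:      Securities −466M, Foreign assets +897M
  Liabilities: Bank reserves +642.5M, Government deposits −211.5M
Commercial banking system:
  Assets:      Reserves at CB +642.5M, Securities +466M, Foreign assets −897M
  Liabilities: Checkable deposits +211.5M
Change in total bank assets = +211.5 million.

+211.5 million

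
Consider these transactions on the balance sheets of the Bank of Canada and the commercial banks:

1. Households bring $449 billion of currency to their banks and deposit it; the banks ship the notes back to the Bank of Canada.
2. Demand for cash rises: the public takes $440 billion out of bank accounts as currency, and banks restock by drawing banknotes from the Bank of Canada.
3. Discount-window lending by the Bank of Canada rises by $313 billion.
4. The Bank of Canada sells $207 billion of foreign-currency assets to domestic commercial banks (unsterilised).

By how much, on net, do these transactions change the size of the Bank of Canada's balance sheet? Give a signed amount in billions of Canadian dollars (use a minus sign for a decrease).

Bank of Canada balance sheet:
  Assets:      Loans to banks +$313B, Foreign assets −$207B
  Liabilities: Bank reserves +$115B, Currency in circulation −$9B
Commercial banking system:
  Assets:      Reserves at CB +$115B, Foreign assets +$207B
  Liabilities: Checkable deposits +$9B, Borrowings from CB +$313B
Change in total Bank of Canada assets = +$106 billion.

+$106 billion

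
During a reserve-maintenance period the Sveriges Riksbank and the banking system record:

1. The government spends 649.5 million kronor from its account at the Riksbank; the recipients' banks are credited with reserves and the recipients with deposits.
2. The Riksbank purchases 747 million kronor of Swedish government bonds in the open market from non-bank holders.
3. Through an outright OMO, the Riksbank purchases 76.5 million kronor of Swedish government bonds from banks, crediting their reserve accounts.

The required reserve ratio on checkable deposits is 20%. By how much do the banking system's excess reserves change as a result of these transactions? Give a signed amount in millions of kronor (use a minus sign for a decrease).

Government spending 649.5 million kronor: reserves +649.5M, deposits +649.5M.
Asset purchase (from non-banks) 747 million kronor: reserves +747M, deposits +747M.
OMO purchase (from banks) 76.5 million kronor: reserves +76.5M, deposits 0.
Totals: Δreserves = +1473M, Δdeposits = +1396.5M.
Δrequired reserves = 20% × +1396.5M = +279.3M.
Δexcess reserves = Δreserves − Δrequired = +1473M − (+279.3M) = +1193.7 million.

+1193.7 million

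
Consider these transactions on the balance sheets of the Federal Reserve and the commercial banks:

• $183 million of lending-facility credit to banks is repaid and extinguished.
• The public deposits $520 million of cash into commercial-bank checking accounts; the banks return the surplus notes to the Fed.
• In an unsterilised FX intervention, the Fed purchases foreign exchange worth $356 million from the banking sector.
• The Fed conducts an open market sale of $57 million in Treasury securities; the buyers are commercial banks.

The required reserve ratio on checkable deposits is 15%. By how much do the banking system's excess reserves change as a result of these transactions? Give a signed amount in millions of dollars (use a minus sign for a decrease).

Discount-window repayment $183 million: reserves −$183M, deposits 0.
Currency deposit $520 million: reserves +$520M, deposits +$520M.
FX purchase $356 million: reserves +$356M, deposits 0.
OMO sale (to banks) $57 million: reserves −$57M, deposits 0.
Totals: Δreserves = +$636M, Δdeposits = +$520M.
Δrequired reserves = 15% × +$520M = +$78M.
Δexcess reserves = Δreserves − Δrequired = +$636M − (+$78M) = +$558 million.

+$558 million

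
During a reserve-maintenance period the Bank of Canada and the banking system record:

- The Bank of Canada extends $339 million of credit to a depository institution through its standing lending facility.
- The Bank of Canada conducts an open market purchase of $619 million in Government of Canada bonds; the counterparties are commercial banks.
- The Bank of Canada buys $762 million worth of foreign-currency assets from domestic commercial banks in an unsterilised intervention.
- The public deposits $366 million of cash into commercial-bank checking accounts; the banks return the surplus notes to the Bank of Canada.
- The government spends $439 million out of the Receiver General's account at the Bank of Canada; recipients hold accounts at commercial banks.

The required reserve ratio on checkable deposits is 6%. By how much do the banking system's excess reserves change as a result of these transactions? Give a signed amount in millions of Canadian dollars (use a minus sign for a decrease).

Discount-window loan $339 million: reserves +$339M, deposits 0.
OMO purchase (from banks) $619 million: reserves +$619M, deposits 0.
FX purchase $762 million: reserves +$762M, deposits 0.
Currency deposit $366 million: reserves +$366M, deposits +$366M.
Government spending $439 million: reserves +$439M, deposits +$439M.
Totals: Δreserves = +$2525M, Δdeposits = +$805M.
Δrequired reserves = 6% × +$805M = +$48.3M.
Δexcess reserves = Δreserves − Δrequired = +$2525M − (+$48.3M) = +$2476.7 million.

+$2476.7 million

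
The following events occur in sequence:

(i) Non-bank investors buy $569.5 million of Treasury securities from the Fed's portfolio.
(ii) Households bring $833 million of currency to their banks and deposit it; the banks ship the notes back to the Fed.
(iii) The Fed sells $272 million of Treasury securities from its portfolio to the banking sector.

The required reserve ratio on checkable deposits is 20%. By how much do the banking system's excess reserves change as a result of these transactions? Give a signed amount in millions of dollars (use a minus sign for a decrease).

-$61.2 million

Asset sale (to non-banks) $569.5 million: reserves −$569.5M, deposits −$569.5M.
Currency deposit $833 million: reserves +$833M, deposits +$833M.
OMO sale (to banks) $272 million: reserves −$272M, deposits 0.
Totals: Δreserves = −$8.5M, Δdeposits = +$263.5M.
Δrequired reserves = 20% × +$263.5M = +$52.7M.
Δexcess reserves = Δreserves − Δrequired = −$8.5M − (+$52.7M) = -$61.2 million.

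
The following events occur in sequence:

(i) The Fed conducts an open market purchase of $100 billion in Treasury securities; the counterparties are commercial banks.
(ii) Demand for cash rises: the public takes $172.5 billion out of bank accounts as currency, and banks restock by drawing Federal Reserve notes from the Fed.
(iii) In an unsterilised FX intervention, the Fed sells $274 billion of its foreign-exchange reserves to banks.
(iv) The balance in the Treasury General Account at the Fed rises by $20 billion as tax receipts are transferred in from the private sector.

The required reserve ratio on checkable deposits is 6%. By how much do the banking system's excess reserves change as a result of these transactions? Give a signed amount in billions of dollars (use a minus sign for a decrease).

-$354.95 billion

OMO purchase (from banks) $100 billion: reserves +$100B, deposits 0.
Currency withdrawal $172.5 billion: reserves −$172.5B, deposits −$172.5B.
FX sale $274 billion: reserves −$274B, deposits 0.
Government account inflow $20 billion: reserves −$20B, deposits −$20B.
Totals: Δreserves = −$366.5B, Δdeposits = −$192.5B.
Δrequired reserves = 6% × −$192.5B = −$11.55B.
Δexcess reserves = Δreserves − Δrequired = −$366.5B − (−$11.55B) = -$354.95 billion.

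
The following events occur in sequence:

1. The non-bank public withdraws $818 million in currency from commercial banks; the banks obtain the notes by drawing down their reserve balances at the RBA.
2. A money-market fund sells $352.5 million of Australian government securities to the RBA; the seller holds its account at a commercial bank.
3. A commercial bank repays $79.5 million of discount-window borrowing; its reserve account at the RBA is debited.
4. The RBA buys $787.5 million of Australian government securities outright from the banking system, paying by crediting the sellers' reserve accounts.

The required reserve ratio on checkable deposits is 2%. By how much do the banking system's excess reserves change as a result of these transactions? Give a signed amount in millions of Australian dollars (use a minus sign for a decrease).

+$251.81 million

Currency withdrawal $818 million: reserves −$818M, deposits −$818M.
Asset purchase (from non-banks) $352.5 million: reserves +$352.5M, deposits +$352.5M.
Discount-window repayment $79.5 million: reserves −$79.5M, deposits 0.
OMO purchase (from banks) $787.5 million: reserves +$787.5M, deposits 0.
Totals: Δreserves = +$242.5M, Δdeposits = −$465.5M.
Δrequired reserves = 2% × −$465.5M = −$9.31M.
Δexcess reserves = Δreserves − Δrequired = +$242.5M − (−$9.31M) = +$251.81 million.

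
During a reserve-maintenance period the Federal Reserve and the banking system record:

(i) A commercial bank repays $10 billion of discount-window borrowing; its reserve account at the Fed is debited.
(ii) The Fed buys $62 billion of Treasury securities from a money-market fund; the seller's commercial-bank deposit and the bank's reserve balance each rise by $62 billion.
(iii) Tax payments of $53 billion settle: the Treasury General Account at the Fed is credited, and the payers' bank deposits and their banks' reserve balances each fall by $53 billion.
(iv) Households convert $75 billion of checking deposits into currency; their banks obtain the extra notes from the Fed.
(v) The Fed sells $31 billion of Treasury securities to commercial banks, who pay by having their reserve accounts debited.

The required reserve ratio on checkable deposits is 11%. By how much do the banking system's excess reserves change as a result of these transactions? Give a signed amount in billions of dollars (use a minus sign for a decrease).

Discount-window repayment $10 billion: reserves −$10B, deposits 0.
Asset purchase (from non-banks) $62 billion: reserves +$62B, deposits +$62B.
Government account inflow $53 billion: reserves −$53B, deposits −$53B.
Currency withdrawal $75 billion: reserves −$75B, deposits −$75B.
OMO sale (to banks) $31 billion: reserves −$31B, deposits 0.
Totals: Δreserves = −$107B, Δdeposits = −$66B.
Δrequired reserves = 11% × −$66B = −$7.26B.
Δexcess reserves = Δreserves − Δrequired = −$107B − (−$7.26B) = -$99.74 billion.

-$99.74 billion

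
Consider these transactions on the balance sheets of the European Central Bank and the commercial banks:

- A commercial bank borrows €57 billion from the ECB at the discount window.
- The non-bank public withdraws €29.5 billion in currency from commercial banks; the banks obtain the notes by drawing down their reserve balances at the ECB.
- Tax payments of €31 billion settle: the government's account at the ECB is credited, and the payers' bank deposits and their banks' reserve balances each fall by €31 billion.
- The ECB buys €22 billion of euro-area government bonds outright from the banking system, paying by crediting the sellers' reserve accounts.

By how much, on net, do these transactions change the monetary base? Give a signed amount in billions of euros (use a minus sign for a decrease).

+€48 billion

Discount-window loan €57 billion: ECB balance sheet expands → +€57B.
Currency withdrawal €29.5 billion: just a shift between currency and reserves — both are base money → 0.
Government account inflow €31 billion: reserves shift to a non-base liability → −€31B.
OMO purchase (from banks) €22 billion: ECB balance sheet expands → +€22B.
Net: 57 + 0 − 31 + 22 = +€48 billion.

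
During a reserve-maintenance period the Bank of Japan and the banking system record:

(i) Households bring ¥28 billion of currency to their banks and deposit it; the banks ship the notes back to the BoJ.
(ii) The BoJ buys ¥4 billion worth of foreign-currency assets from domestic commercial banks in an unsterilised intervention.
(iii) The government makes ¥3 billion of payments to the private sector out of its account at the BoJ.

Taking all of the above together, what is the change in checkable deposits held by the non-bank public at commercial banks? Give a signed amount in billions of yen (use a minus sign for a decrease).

BoJ balance sheet:
  Assets:      Foreign assets +¥4B
  Liabilities: Bank reserves +¥35B, Currency in circulation −¥28B, Government deposits −¥3B
Commercial banking system:
  Assets:      Reserves at CB +¥35B, Foreign assets −¥4B
  Liabilities: Checkable deposits +¥31B
So the change in checkable deposits held by the non-bank public at commercial banks is +¥31 billion.

+¥31 billion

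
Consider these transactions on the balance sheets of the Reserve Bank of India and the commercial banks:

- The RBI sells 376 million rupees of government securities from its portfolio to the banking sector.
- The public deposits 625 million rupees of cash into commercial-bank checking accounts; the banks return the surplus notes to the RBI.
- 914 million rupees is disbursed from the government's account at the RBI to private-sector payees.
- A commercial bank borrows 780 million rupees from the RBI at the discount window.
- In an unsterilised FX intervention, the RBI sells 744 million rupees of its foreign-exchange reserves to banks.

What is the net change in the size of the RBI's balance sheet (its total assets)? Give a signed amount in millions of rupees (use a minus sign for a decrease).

OMO sale (to banks) 376 million rupees: an RBI asset is shed → −376M.
Currency deposit 625 million rupees: only the composition of liabilities changes → 0.
Government spending 914 million rupees: only the composition of liabilities changes → 0.
Discount-window loan 780 million rupees: an RBI asset is acquired → +780M.
FX sale 744 million rupees: an RBI asset is shed → −744M.
Net: −376 + 0 + 0 + 780 − 744 = -340 million.

-340 million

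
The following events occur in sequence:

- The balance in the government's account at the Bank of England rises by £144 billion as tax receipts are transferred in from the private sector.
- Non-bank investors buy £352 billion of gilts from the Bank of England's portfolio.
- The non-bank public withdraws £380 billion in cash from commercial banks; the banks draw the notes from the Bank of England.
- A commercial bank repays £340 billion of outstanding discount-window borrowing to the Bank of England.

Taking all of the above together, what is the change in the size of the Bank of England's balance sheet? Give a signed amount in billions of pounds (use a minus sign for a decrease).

Government account inflow £144 billion: only the composition of liabilities changes → 0.
Asset sale (to non-banks) £352 billion: a Bank of England asset is shed → −£352B.
Currency withdrawal £380 billion: only the composition of liabilities changes → 0.
Discount-window repayment £340 billion: a Bank of England asset is shed → −£340B.
Net: 0 − 352 + 0 − 340 = -£692 billion.

-£692 billion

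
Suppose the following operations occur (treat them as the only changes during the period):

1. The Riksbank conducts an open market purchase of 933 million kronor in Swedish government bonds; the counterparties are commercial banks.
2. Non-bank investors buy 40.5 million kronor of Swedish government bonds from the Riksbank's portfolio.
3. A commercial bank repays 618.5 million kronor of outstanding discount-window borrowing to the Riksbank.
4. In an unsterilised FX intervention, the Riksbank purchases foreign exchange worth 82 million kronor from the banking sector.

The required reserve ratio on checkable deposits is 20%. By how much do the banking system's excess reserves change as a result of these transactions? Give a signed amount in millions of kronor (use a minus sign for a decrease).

OMO purchase (from banks) 933 million kronor: reserves +933M, deposits 0.
Asset sale (to non-banks) 40.5 million kronor: reserves −40.5M, deposits −40.5M.
Discount-window repayment 618.5 million kronor: reserves −618.5M, deposits 0.
FX purchase 82 million kronor: reserves +82M, deposits 0.
Totals: Δreserves = +356M, Δdeposits = −40.5M.
Δrequired reserves = 20% × −40.5M = −8.1M.
Δexcess reserves = Δreserves − Δrequired = +356M − (−8.1M) = +364.1 million.

+364.1 million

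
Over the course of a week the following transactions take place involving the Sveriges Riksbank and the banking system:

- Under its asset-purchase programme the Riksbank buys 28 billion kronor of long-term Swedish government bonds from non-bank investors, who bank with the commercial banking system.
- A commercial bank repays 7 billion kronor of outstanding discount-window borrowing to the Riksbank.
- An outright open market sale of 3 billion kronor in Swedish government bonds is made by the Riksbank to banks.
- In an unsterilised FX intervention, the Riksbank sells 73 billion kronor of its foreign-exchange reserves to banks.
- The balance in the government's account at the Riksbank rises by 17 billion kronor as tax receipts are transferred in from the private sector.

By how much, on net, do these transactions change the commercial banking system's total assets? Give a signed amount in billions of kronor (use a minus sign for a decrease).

Riksbank balance sheet:
  Assets:      Securities +25B, Loans to banks −7B, Foreign assets −73B
  Liabilities: Bank reserves −72B, Government deposits +17B
Commercial banking system:
  Assets:      Reserves at CB −72B, Securities +3B, Foreign assets +73B
  Liabilities: Checkable deposits +11B, Borrowings from CB −7B
Change in total bank assets = +4 billion.

+4 billion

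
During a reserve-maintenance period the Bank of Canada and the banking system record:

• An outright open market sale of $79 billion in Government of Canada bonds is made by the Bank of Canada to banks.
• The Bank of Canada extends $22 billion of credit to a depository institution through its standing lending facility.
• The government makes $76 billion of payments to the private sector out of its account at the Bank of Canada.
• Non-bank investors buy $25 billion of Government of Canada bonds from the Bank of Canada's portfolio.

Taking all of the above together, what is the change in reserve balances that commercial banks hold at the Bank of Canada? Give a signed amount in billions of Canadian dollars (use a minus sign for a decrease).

OMO sale (to banks) $79 billion: the buying banks pay out of their reserve balances → −$79B.
Discount-window loan $22 billion: the loan is credited to the bank's reserve account → +$22B.
Government spending $76 billion: government payments flow into bank reserve accounts → +$76B.
Asset sale (to non-banks) $25 billion: the non-bank buyers' banks settle from reserves → −$25B.
Net: −79 + 22 + 76 − 25 = -$6 billion.

-$6 billion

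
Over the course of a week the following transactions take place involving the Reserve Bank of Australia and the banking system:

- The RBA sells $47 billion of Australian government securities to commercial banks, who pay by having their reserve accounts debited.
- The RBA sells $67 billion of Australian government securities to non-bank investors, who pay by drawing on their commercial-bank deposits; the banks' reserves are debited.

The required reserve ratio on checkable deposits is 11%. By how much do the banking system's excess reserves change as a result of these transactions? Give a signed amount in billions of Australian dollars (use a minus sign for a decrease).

-$106.63 billion

OMO sale (to banks) $47 billion: reserves −$47B, deposits 0.
Asset sale (to non-banks) $67 billion: reserves −$67B, deposits −$67B.
Totals: Δreserves = −$114B, Δdeposits = −$67B.
Δrequired reserves = 11% × −$67B = −$7.37B.
Δexcess reserves = Δreserves − Δrequired = −$114B − (−$7.37B) = -$106.63 billion.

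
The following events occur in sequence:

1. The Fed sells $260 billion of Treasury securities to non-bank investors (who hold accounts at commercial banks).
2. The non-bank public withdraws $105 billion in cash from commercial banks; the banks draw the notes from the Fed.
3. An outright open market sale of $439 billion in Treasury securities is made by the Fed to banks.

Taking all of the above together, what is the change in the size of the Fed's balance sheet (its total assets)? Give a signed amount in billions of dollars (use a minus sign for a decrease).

Asset sale (to non-banks) $260 billion: a Fed asset is shed → −$260B.
Currency withdrawal $105 billion: only the composition of liabilities changes → 0.
OMO sale (to banks) $439 billion: a Fed asset is shed → −$439B.
Net: −260 + 0 − 439 = -$699 billion.

-$699 billion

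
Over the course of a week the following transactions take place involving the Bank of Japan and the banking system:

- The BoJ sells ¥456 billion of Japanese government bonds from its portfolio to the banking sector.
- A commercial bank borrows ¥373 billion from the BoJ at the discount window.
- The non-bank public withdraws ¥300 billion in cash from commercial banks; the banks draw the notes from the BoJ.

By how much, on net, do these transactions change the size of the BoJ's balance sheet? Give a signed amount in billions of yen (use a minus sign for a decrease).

-¥83 billion

OMO sale (to banks) ¥456 billion: a BoJ asset is shed → −¥456B.
Discount-window loan ¥373 billion: a BoJ asset is acquired → +¥373B.
Currency withdrawal ¥300 billion: only the composition of liabilities changes → 0.
Net: −456 + 373 + 0 = -¥83 billion.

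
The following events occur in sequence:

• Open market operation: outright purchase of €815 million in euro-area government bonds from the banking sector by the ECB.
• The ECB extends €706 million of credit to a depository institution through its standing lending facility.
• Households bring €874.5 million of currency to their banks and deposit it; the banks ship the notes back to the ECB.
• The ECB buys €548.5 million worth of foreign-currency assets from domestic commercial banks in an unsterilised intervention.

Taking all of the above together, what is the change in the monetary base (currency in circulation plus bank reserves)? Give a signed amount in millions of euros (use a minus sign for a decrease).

+€2069.5 million

OMO purchase (from banks) €815 million: ECB balance sheet expands → +€815M.
Discount-window loan €706 million: ECB balance sheet expands → +€706M.
Currency deposit €874.5 million: just a shift between currency and reserves — both are base money → 0.
FX purchase €548.5 million: ECB balance sheet expands → +€548.5M.
Net: 815 + 706 + 0 + 548.5 = +€2069.5 million.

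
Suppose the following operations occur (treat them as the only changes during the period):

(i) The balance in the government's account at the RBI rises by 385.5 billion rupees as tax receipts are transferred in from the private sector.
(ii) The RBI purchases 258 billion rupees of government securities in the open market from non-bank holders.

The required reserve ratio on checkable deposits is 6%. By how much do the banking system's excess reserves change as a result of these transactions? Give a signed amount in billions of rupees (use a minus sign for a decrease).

Government account inflow 385.5 billion rupees: reserves −385.5B, deposits −385.5B.
Asset purchase (from non-banks) 258 billion rupees: reserves +258B, deposits +258B.
Totals: Δreserves = −127.5B, Δdeposits = −127.5B.
Δrequired reserves = 6% × −127.5B = −7.65B.
Δexcess reserves = Δreserves − Δrequired = −127.5B − (−7.65B) = -119.85 billion.

-119.85 billion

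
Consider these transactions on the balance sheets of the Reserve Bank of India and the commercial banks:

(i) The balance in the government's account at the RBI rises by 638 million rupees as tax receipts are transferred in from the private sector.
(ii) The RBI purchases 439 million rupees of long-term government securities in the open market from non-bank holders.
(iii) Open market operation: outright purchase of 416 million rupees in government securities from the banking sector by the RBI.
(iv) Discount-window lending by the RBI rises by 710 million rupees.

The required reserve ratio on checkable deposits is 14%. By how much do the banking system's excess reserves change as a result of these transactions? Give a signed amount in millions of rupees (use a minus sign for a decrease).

Government account inflow 638 million rupees: reserves −638M, deposits −638M.
Asset purchase (from non-banks) 439 million rupees: reserves +439M, deposits +439M.
OMO purchase (from banks) 416 million rupees: reserves +416M, deposits 0.
Discount-window loan 710 million rupees: reserves +710M, deposits 0.
Totals: Δreserves = +927M, Δdeposits = −199M.
Δrequired reserves = 14% × −199M = −27.86M.
Δexcess reserves = Δreserves − Δrequired = +927M − (−27.86M) = +954.86 million.

+954.86 million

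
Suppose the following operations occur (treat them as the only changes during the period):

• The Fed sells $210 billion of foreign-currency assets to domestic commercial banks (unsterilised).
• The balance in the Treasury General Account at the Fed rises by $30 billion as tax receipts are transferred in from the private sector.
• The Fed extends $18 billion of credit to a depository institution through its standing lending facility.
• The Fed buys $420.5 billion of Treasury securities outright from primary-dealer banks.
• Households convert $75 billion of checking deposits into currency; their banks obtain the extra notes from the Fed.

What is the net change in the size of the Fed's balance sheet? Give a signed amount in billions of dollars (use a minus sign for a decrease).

+$228.5 billion

Fed balance sheet:
  Assets:      Securities +$420.5B, Loans to banks +$18B, Foreign assets −$210B
  Liabilities: Bank reserves +$123.5B, Currency in circulation +$75B, Government deposits +$30B
Change in total Fed assets = +$228.5 billion.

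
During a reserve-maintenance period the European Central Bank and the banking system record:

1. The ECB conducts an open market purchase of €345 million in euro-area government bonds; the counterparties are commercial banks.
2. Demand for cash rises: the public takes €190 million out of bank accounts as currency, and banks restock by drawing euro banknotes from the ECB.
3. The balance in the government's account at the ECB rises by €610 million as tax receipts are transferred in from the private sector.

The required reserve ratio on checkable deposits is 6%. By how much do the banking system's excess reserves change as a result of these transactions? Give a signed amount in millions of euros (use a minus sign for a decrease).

OMO purchase (from banks) €345 million: reserves +€345M, deposits 0.
Currency withdrawal €190 million: reserves −€190M, deposits −€190M.
Government account inflow €610 million: reserves −€610M, deposits −€610M.
Totals: Δreserves = −€455M, Δdeposits = −€800M.
Δrequired reserves = 6% × −€800M = −€48M.
Δexcess reserves = Δreserves − Δrequired = −€455M − (−€48M) = -€407 million.

-€407 million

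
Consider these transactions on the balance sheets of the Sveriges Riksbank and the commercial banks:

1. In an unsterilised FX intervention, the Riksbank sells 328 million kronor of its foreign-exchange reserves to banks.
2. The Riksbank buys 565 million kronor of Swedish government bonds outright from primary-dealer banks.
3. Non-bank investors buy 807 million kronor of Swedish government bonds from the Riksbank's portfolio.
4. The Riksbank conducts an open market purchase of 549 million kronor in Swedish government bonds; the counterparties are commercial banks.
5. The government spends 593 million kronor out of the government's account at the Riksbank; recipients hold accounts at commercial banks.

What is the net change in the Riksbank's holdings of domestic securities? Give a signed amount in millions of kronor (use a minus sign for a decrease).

FX sale 328 million kronor: the Riksbank's securities portfolio is untouched → 0.
OMO purchase (from banks) 565 million kronor: securities added to the Riksbank's portfolio → +565M.
Asset sale (to non-banks) 807 million kronor: securities removed from the Riksbank's portfolio → −807M.
OMO purchase (from banks) 549 million kronor: securities added to the Riksbank's portfolio → +549M.
Government spending 593 million kronor: the Riksbank's securities portfolio is untouched → 0.
Net: 0 + 565 − 807 + 549 + 0 = +307 million.

+307 million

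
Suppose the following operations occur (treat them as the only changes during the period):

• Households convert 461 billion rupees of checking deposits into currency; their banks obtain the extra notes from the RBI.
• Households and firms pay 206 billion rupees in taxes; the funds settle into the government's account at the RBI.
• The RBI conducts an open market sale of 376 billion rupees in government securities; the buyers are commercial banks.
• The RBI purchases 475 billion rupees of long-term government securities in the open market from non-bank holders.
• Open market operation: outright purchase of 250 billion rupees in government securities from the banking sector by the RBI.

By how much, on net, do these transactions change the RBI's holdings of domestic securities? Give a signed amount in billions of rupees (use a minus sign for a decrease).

+349 billion

RBI balance sheet:
  Assets:      Securities +349B
  Liabilities: Bank reserves −318B, Currency in circulation +461B, Government deposits +206B
Commercial banking system:
  Assets:      Reserves at CB −318B, Securities +126B
  Liabilities: Checkable deposits −192B
So the change in the RBI's holdings of domestic securities is +349 billion.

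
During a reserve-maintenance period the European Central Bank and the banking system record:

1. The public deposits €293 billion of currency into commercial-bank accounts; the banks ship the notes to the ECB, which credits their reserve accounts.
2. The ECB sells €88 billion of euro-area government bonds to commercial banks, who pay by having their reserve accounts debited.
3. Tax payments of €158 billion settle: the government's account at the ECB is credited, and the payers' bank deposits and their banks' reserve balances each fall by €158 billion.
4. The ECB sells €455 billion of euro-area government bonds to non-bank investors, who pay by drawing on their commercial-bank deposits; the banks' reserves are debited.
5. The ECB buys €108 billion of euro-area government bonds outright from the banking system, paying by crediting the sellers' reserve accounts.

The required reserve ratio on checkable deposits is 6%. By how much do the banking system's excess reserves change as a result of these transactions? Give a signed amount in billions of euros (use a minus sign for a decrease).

Currency deposit €293 billion: reserves +€293B, deposits +€293B.
OMO sale (to banks) €88 billion: reserves −€88B, deposits 0.
Government account inflow €158 billion: reserves −€158B, deposits −€158B.
Asset sale (to non-banks) €455 billion: reserves −€455B, deposits −€455B.
OMO purchase (from banks) €108 billion: reserves +€108B, deposits 0.
Totals: Δreserves = −€300B, Δdeposits = −€320B.
Δrequired reserves = 6% × −€320B = −€19.2B.
Δexcess reserves = Δreserves − Δrequired = −€300B − (−€19.2B) = -€280.8 billion.

-€280.8 billion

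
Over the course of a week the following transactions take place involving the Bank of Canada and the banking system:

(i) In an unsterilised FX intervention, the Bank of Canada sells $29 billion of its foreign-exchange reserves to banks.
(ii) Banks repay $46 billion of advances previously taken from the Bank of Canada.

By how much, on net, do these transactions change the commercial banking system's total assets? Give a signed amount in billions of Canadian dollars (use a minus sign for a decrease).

-$46 billion

Bank of Canada balance sheet:
  Assets:      Loans to banks −$46B, Foreign assets −$29B
  Liabilities: Bank reserves −$75B
Commercial banking system:
  Assets:      Reserves at CB −$75B, Foreign assets +$29B
  Liabilities: Borrowings from CB −$46B
Change in total bank assets = -$46 billion.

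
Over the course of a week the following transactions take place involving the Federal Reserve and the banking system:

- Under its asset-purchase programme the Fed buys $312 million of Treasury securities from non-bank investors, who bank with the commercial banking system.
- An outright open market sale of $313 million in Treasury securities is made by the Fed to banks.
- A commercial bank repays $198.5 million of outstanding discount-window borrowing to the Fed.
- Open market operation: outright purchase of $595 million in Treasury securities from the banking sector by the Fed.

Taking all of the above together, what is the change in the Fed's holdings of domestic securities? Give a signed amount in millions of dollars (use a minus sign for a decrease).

Asset purchase (from non-banks) $312 million: securities added to the Fed's portfolio → +$312M.
OMO sale (to banks) $313 million: securities removed from the Fed's portfolio → −$313M.
Discount-window repayment $198.5 million: the Fed's securities portfolio is untouched → 0.
OMO purchase (from banks) $595 million: securities added to the Fed's portfolio → +$595M.
Net: 312 − 313 + 0 + 595 = +$594 million.

+$594 million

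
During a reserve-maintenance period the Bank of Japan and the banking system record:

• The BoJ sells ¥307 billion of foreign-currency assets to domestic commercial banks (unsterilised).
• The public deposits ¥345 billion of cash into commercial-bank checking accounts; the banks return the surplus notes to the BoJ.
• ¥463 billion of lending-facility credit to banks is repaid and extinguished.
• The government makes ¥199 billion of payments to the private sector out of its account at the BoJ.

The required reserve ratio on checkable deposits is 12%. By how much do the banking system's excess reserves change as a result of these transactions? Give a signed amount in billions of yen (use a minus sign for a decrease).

FX sale ¥307 billion: reserves −¥307B, deposits 0.
Currency deposit ¥345 billion: reserves +¥345B, deposits +¥345B.
Discount-window repayment ¥463 billion: reserves −¥463B, deposits 0.
Government spending ¥199 billion: reserves +¥199B, deposits +¥199B.
Totals: Δreserves = −¥226B, Δdeposits = +¥544B.
Δrequired reserves = 12% × +¥544B = +¥65.28B.
Δexcess reserves = Δreserves − Δrequired = −¥226B − (+¥65.28B) = -¥291.28 billion.

-¥291.28 billion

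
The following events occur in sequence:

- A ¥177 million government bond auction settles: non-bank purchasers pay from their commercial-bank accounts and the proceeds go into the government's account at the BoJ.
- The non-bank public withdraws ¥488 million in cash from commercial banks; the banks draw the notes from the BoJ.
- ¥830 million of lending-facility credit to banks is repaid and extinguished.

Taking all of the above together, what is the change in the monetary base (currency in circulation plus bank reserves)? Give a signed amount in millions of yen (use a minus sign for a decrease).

-¥1007 million

BoJ balance sheet:
  Assets:      Loans to banks −¥830M
  Liabilities: Bank reserves −¥1495M, Currency in circulation +¥488M, Government deposits +¥177M
Monetary base = currency + reserves: +¥488M + (−¥1495M) = -¥1007 million.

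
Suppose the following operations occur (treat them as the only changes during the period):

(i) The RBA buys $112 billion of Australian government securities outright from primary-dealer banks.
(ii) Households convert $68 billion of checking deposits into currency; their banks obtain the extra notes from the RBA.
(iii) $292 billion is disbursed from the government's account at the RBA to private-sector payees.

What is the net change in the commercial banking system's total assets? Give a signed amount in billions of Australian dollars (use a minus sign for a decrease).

OMO purchase (from banks) $112 billion: just an asset swap on bank balance sheets → 0.
Currency withdrawal $68 billion: bank balance sheets shrink → −$68B.
Government spending $292 billion: bank balance sheets expand → +$292B.
Net: 0 − 68 + 292 = +$224 billion.

+$224 billion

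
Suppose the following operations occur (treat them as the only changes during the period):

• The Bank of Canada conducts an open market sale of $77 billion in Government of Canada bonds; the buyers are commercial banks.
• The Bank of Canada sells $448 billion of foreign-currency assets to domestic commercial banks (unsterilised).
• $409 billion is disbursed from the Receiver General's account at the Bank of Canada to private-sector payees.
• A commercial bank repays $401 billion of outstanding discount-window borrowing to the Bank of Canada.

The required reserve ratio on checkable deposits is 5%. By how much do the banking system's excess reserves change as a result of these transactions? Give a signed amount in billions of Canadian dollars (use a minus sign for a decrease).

-$537.45 billion

OMO sale (to banks) $77 billion: reserves −$77B, deposits 0.
FX sale $448 billion: reserves −$448B, deposits 0.
Government spending $409 billion: reserves +$409B, deposits +$409B.
Discount-window repayment $401 billion: reserves −$401B, deposits 0.
Totals: Δreserves = −$517B, Δdeposits = +$409B.
Δrequired reserves = 5% × +$409B = +$20.45B.
Δexcess reserves = Δreserves − Δrequired = −$517B − (+$20.45B) = -$537.45 billion.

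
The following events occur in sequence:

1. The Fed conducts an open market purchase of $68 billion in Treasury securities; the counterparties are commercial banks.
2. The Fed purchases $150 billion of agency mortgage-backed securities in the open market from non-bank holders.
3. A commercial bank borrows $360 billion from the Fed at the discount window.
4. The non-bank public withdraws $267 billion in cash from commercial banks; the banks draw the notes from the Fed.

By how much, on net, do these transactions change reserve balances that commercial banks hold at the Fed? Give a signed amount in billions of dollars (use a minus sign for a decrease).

Fed balance sheet:
  Assets:      Securities +$218B, Loans to banks +$360B
  Liabilities: Bank reserves +$311B, Currency in circulation +$267B
So the change in reserve balances that commercial banks hold at the Fed is +$311 billion.

+$311 billion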